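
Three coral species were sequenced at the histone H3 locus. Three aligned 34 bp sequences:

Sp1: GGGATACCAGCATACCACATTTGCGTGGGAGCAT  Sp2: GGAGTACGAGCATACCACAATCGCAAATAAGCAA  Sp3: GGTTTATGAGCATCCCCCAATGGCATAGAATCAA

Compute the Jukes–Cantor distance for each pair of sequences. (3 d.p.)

Sp1–Sp2: 11/34 sites differ → p ≈ 0.323529, d = −0.75 ln(1 − 0.431372) = 0.423397 ≈ 0.423.
Sp1–Sp3: 13/34 sites differ → p ≈ 0.382353, d = −0.75 ln(1 − 0.509804) = 0.534712 ≈ 0.535.
Sp2–Sp3: 9/34 sites differ → p ≈ 0.264706, d = −0.75 ln(1 − 0.352941) = 0.326488 ≈ 0.326.

d(Sp1,Sp2) = 0.423, d(Sp1,Sp3) = 0.535, d(Sp2,Sp3) = 0.326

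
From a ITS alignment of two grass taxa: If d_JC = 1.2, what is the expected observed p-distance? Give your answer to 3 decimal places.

0.599

p = (3/4)(1 − e^(−4d/3)) = 0.75 × (1 − e^(-1.6)) = 0.75 × (1 − 0.201897) = 0.598577.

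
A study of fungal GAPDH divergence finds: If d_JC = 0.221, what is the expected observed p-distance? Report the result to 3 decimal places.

p = (3/4)(1 − e^(−4d/3)) = 0.75 × (1 − e^(-0.294667)) = 0.75 × (1 − 0.744780) = 0.191415.

0.191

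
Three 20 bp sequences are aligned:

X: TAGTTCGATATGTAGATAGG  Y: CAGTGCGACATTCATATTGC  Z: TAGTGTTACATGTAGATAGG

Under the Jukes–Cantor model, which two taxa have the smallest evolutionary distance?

X and Z

X–Y: 8/20 differ, p = 0.400, d = 0.572.
X–Z: 4/20 differ, p = 0.200, d = 0.233.
Y–Z: 8/20 differ, p = 0.400, d = 0.572.
The smallest distance is between X and Z.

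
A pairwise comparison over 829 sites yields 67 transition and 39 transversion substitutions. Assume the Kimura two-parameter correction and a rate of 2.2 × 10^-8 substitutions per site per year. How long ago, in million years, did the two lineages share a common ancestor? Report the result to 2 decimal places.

P = 67/829 ≈ 0.08082 and Q = 39/829 ≈ 0.047045.
Under the Kimura two-parameter model, d = −½ ln(1 − 2P − Q) − ¼ ln(1 − 2Q).
1 − 2P − Q = 0.791315, giving −½ ln(0.791315) = 0.117030.
1 − 2Q = 0.90591, giving −¼ ln(0.90591) = 0.024704.
d = 0.117030 + 0.024704 = 0.141734.
Under a molecular clock d = 2μt, so t = d/(2μ) = 0.141734 / (2 × 2.2 × 10^-8) = 3.22 million years.

3.22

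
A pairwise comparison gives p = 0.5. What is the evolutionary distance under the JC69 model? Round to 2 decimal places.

d = −(3/4) ln(1 − 4p/3) = −0.75 ln(1 − 0.666667) = −0.75 ln(0.333333)
  = −0.75 × (-1.098613) = 0.823960 substitutions/site.

0.82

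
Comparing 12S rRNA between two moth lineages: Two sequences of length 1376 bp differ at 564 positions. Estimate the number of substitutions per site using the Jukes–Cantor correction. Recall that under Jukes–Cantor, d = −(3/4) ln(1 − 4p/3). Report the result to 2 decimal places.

0.59

p = 564/1376 ≈ 0.409884.
d = −(3/4) ln(1 − 4p/3) = −0.75 ln(1 − 0.546512) = −0.75 ln(0.453488)
  = −0.75 × (-0.790786) = 0.593090 substitutions/site.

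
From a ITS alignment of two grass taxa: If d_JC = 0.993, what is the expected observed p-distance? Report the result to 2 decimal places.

0.55

p = (3/4)(1 − e^(−4d/3)) = 0.75 × (1 − e^(-1.324)) = 0.75 × (1 − 0.266069) = 0.550448.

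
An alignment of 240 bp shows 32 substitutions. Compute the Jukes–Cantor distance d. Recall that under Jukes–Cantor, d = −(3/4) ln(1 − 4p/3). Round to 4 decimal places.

0.1468

p = 32/240 ≈ 0.133333.
d = −(3/4) ln(1 − 4p/3) = −0.75 ln(1 − 0.177777) = −0.75 ln(0.822223)
  = −0.75 × (-0.195744) = 0.146808 substitutions/site.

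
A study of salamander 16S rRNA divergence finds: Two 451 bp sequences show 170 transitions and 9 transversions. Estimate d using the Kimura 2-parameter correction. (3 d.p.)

P = 170/451 ≈ 0.37694 and Q = 9/451 ≈ 0.019956.
Under the Kimura two-parameter model, d = −½ ln(1 − 2P − Q) − ¼ ln(1 − 2Q).
1 − 2P − Q = 0.226164, giving −½ ln(0.226164) = 0.743247.
1 − 2Q = 0.960088, giving −¼ ln(0.960088) = 0.010183.
d = 0.743247 + 0.010183 = 0.753430.

0.753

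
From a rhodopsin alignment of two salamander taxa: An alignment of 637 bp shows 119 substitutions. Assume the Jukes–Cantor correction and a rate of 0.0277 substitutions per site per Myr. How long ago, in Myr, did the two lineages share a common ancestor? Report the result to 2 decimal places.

3.88

p = 119/637 ≈ 0.186813.
d = −(3/4) ln(1 − 4p/3) = −0.75 ln(1 − 0.249084) = −0.75 ln(0.750916)
  = −0.75 × (-0.286461) = 0.214846 substitutions/site.
Under a molecular clock d = 2μt, so t = d/(2μ) = 0.214846 / (2 × 0.0277) = 3.88 Myr.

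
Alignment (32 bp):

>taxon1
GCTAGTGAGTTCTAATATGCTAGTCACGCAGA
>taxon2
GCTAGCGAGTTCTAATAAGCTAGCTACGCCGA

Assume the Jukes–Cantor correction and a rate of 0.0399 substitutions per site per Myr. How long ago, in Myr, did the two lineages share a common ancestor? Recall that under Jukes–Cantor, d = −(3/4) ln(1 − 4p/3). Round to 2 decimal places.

The sequences differ at 5 of 32 sites (6, 18, 24, 25, 30), so p = 5/32 = 0.15625.
d = −(3/4) ln(1 − 4p/3) = −0.75 ln(1 − 0.208333) = −0.75 ln(0.791667)
  = −0.75 × (-0.233614) = 0.175211 substitutions/site.
Under a molecular clock d = 2μt, so t = d/(2μ) = 0.175211 / (2 × 0.0399) = 2.20 Myr.

2.20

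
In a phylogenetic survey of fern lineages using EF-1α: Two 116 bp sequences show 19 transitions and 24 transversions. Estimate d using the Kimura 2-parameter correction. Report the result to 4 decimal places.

P = 19/116 ≈ 0.163793 and Q = 24/116 ≈ 0.206897.
Under the Kimura two-parameter model, d = −½ ln(1 − 2P − Q) − ¼ ln(1 − 2Q).
1 − 2P − Q = 0.465517, giving −½ ln(0.465517) = 0.382303.
1 − 2Q = 0.586206, giving −¼ ln(0.586206) = 0.133521.
d = 0.382303 + 0.133521 = 0.515824.

0.5158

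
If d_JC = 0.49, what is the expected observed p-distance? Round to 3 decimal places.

0.360

p = (3/4)(1 − e^(−4d/3)) = 0.75 × (1 − e^(-0.653333)) = 0.75 × (1 − 0.520309) = 0.359768.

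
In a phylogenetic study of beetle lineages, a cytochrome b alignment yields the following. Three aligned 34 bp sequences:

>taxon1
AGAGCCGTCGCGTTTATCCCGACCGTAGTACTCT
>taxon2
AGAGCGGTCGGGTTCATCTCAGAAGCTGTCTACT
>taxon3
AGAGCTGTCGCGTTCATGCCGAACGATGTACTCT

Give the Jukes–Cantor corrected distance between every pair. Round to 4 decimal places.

taxon1–taxon2: 13/34 sites differ → p ≈ 0.382353, d = −0.75 ln(1 − 0.509804) = 0.534712 ≈ 0.5347.
taxon1–taxon3: 6/34 sites differ → p ≈ 0.176471, d = −0.75 ln(1 − 0.235295) = 0.201199 ≈ 0.2012.
taxon2–taxon3: 11/34 sites differ → p ≈ 0.323529, d = −0.75 ln(1 − 0.431372) = 0.423397 ≈ 0.4234.

d(taxon1,taxon2) = 0.5347, d(taxon1,taxon3) = 0.2012, d(taxon2,taxon3) = 0.4234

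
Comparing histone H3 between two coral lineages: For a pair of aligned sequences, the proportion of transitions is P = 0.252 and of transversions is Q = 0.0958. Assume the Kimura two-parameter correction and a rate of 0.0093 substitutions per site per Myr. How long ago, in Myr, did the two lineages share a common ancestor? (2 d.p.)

Under the Kimura two-parameter model, d = −½ ln(1 − 2P − Q) − ¼ ln(1 − 2Q).
1 − 2P − Q = 0.4002, giving −½ ln(0.4002) = 0.457895.
1 − 2Q = 0.8084, giving −¼ ln(0.8084) = 0.053175.
d = 0.457895 + 0.053175 = 0.511070.
Under a molecular clock d = 2μt, so t = d/(2μ) = 0.511070 / (2 × 0.0093) = 27.48 Myr.

27.48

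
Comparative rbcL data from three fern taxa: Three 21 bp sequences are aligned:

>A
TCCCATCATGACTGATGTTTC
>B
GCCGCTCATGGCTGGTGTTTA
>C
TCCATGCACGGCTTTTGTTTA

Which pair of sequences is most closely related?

A–B: 6/21 differ, p = 0.286, d = 0.360.
A–C: 8/21 differ, p = 0.381, d = 0.532.
B–C: 7/21 differ, p = 0.333, d = 0.441.
The smallest distance is between A and B.

A and B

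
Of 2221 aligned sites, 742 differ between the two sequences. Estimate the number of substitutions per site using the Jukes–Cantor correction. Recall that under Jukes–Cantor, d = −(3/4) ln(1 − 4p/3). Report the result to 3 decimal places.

p = 742/2221 ≈ 0.334084.
d = −(3/4) ln(1 − 4p/3) = −0.75 ln(1 − 0.445445) = −0.75 ln(0.554555)
  = −0.75 × (-0.589589) = 0.442192 substitutions/site.

0.442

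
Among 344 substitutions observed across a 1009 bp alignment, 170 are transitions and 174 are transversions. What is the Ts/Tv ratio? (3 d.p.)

0.977

R = 170/174 = 0.977011… ≈ 0.977 (to 3 d.p.).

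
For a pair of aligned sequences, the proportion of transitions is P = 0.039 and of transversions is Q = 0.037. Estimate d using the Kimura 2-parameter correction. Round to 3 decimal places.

Under the Kimura two-parameter model, d = −½ ln(1 − 2P − Q) − ¼ ln(1 − 2Q).
1 − 2P − Q = 0.885, giving −½ ln(0.885) = 0.061084.
1 − 2Q = 0.926, giving −¼ ln(0.926) = 0.019220.
d = 0.061084 + 0.019220 = 0.080304.

0.080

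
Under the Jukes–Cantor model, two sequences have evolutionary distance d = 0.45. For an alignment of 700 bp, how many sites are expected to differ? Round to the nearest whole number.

237

Invert JC69: p = (3/4)(1 − e^(−4d/3)) = 0.75 × (1 − e^(-0.6)) = 0.75 × (1 − 0.548812) = 0.338391.
Expected differing sites = pL ≈ 0.338391 × 700 = 236.8737 ≈ 237.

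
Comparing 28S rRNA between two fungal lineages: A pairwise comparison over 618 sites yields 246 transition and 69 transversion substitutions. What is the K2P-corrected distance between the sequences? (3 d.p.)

P = 246/618 ≈ 0.398058 and Q = 69/618 ≈ 0.11165.
Under the Kimura two-parameter model, d = −½ ln(1 − 2P − Q) − ¼ ln(1 − 2Q).
1 − 2P − Q = 0.092234, giving −½ ln(0.092234) = 1.191713.
1 − 2Q = 0.7767, giving −¼ ln(0.7767) = 0.063175.
d = 1.191713 + 0.063175 = 1.254888.

1.255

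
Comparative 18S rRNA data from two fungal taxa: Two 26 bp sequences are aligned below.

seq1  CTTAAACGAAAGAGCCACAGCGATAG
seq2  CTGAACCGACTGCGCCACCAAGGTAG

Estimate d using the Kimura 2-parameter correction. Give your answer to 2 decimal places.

0.47

Of 26 sites, 2 differences are transitions and 7 are transversions, so P = 2/26 ≈ 0.076923 and Q = 7/26 ≈ 0.269231.
Under the Kimura two-parameter model, d = −½ ln(1 − 2P − Q) − ¼ ln(1 − 2Q).
1 − 2P − Q = 0.576923, giving −½ ln(0.576923) = 0.275023.
1 − 2Q = 0.461538, giving −¼ ln(0.461538) = 0.193298.
d = 0.275023 + 0.193298 = 0.468321.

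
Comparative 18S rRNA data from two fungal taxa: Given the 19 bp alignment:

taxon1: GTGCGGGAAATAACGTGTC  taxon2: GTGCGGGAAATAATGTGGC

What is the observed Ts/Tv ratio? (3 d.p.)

1.000

Transitions are A↔G and C↔T; transversions are all other mismatches.
Transitions: 1. Transversions: 1.
R = 1/1 = 1.000.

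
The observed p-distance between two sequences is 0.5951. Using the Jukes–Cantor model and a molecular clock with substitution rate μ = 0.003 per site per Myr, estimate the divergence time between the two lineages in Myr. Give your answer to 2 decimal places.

d = −(3/4) ln(1 − 4p/3) = −0.75 ln(1 − 0.793467) = −0.75 ln(0.206533)
  = −0.75 × (-1.577295) = 1.182971 substitutions/site.
Under a molecular clock d = 2μt, so t = d/(2μ) = 1.182971 / (2 × 0.003) = 197.16 Myr.

197.16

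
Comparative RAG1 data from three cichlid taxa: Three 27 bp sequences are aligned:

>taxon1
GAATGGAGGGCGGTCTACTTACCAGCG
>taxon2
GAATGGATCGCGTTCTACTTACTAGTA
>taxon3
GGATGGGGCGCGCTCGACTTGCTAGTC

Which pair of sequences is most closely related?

taxon1–taxon2: 6/27 differ, p = 0.222, d = 0.264.
taxon1–taxon3: 9/27 differ, p = 0.333, d = 0.441.
taxon2–taxon3: 7/27 differ, p = 0.259, d = 0.318.
The smallest distance is between taxon1 and taxon2.

taxon1 and taxon2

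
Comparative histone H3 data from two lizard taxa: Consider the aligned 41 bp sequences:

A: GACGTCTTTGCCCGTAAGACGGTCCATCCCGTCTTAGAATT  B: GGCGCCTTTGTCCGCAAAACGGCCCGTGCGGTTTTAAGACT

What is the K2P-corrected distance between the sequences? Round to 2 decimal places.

0.47

Of 41 sites, 11 differences are transitions and 2 are transversions, so P = 11/41 ≈ 0.268293 and Q = 2/41 ≈ 0.04878.
Under the Kimura two-parameter model, d = −½ ln(1 − 2P − Q) − ¼ ln(1 − 2Q).
1 − 2P − Q = 0.414634, giving −½ ln(0.414634) = 0.440180.
1 − 2Q = 0.90244, giving −¼ ln(0.90244) = 0.025663.
d = 0.440180 + 0.025663 = 0.465843.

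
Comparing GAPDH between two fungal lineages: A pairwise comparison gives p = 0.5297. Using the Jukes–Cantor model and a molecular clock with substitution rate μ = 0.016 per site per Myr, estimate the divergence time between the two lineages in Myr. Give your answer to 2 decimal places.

d = −(3/4) ln(1 − 4p/3) = −0.75 ln(1 − 0.706267) = −0.75 ln(0.293733)
  = −0.75 × (-1.225084) = 0.918813 substitutions/site.
Under a molecular clock d = 2μt, so t = d/(2μ) = 0.918813 / (2 × 0.016) = 28.71 Myr.

28.71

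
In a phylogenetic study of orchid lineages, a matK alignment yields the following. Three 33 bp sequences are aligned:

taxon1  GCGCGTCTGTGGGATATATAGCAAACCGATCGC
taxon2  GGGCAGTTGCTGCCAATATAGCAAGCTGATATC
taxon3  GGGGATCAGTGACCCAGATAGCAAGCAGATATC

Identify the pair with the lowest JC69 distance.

taxon1–taxon2: 13/33 differ, p = 0.394, d = 0.559.
taxon1–taxon3: 13/33 differ, p = 0.394, d = 0.559.
taxon2–taxon3: 10/33 differ, p = 0.303, d = 0.388.
The smallest distance is between taxon2 and taxon3.

taxon2 and taxon3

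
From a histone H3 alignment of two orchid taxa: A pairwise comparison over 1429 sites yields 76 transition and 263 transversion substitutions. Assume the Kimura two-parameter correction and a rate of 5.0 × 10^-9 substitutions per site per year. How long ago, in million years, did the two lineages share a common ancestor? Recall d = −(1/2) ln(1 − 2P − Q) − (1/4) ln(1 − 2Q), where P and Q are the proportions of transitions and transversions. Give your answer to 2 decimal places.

28.63

P = 76/1429 ≈ 0.053184 and Q = 263/1429 ≈ 0.184045.
Under the Kimura two-parameter model, d = −½ ln(1 − 2P − Q) − ¼ ln(1 − 2Q).
1 − 2P − Q = 0.709587, giving −½ ln(0.709587) = 0.171536.
1 − 2Q = 0.63191, giving −¼ ln(0.63191) = 0.114752.
d = 0.171536 + 0.114752 = 0.286288.
Under a molecular clock d = 2μt, so t = d/(2μ) = 0.286288 / (2 × 5.0 × 10^-9) = 28.63 million years.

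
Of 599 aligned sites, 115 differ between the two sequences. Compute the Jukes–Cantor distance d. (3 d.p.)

0.222

p = 115/599 ≈ 0.191987.
d = −(3/4) ln(1 − 4p/3) = −0.75 ln(1 − 0.255983) = −0.75 ln(0.744017)
  = −0.75 × (-0.295691) = 0.221768 substitutions/site.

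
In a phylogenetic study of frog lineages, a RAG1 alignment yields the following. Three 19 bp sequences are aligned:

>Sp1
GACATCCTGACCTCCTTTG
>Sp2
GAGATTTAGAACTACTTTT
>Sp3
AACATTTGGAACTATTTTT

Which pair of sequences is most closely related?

Sp1–Sp2: 7/19 differ, p = 0.368, d = 0.507.
Sp1–Sp3: 8/19 differ, p = 0.421, d = 0.618.
Sp2–Sp3: 4/19 differ, p = 0.211, d = 0.247.
The smallest distance is between Sp2 and Sp3.

Sp2 and Sp3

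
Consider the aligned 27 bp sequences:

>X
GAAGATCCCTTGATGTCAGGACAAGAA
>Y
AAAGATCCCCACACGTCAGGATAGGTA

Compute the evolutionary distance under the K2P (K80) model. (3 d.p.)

Of 27 sites, 5 differences are transitions and 3 are transversions, so P = 5/27 ≈ 0.185185 and Q = 3/27 ≈ 0.111111.
Under the Kimura two-parameter model, d = −½ ln(1 − 2P − Q) − ¼ ln(1 − 2Q).
1 − 2P − Q = 0.518519, giving −½ ln(0.518519) = 0.328389.
1 − 2Q = 0.777778, giving −¼ ln(0.777778) = 0.062829.
d = 0.328389 + 0.062829 = 0.391218.

0.391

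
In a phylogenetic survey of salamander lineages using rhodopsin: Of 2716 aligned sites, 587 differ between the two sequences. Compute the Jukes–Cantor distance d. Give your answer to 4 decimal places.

p = 587/2716 ≈ 0.216127.
d = −(3/4) ln(1 − 4p/3) = −0.75 ln(1 − 0.288169) = −0.75 ln(0.711831)
  = −0.75 × (-0.339915) = 0.254936 substitutions/site.

0.2549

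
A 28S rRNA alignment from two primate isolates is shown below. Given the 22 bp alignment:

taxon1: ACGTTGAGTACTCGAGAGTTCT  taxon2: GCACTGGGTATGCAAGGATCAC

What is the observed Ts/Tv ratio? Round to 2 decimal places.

5.00

Transitions are A↔G and C↔T; transversions are all other mismatches.
Transitions: 10. Transversions: 2.
R = 10/2 = 5.00.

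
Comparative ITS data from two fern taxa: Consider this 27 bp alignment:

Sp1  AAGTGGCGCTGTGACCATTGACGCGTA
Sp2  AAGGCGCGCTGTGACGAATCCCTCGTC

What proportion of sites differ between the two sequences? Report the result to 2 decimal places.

0.30

The sequences differ at 8 of 27 positions (sites 4, 5, 16, 18, 20, 21, 23, 27).
p = 8/27 = 0.296296… ≈ 0.30 (to 2 d.p.).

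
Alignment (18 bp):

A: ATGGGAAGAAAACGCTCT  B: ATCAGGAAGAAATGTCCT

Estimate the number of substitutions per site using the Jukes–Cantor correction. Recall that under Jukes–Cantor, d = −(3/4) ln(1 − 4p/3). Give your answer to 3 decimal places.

0.673

The sequences differ at 8 of 18 sites (3, 4, 6, 8, 9, 13, 15, 16), so p = 8/18 ≈ 0.444444.
d = −(3/4) ln(1 − 4p/3) = −0.75 ln(1 − 0.592592) = −0.75 ln(0.407408)
  = −0.75 × (-0.897940) = 0.673455 substitutions/site.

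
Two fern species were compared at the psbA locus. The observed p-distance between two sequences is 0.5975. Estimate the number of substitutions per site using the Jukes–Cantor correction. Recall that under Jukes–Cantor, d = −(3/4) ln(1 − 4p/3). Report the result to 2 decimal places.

1.19

d = −(3/4) ln(1 − 4p/3) = −0.75 ln(1 − 0.796667) = −0.75 ln(0.203333)
  = −0.75 × (-1.592910) = 1.194683 substitutions/site.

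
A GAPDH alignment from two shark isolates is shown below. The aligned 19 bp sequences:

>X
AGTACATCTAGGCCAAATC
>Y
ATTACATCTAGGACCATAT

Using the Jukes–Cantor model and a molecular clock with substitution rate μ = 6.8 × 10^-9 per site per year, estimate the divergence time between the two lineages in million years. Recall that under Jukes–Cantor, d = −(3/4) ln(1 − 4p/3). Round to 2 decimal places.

The sequences differ at 6 of 19 sites (2, 13, 15, 17, 18, 19), so p = 6/19 ≈ 0.315789.
d = −(3/4) ln(1 − 4p/3) = −0.75 ln(1 − 0.421052) = −0.75 ln(0.578948)
  = −0.75 × (-0.546543) = 0.409907 substitutions/site.
Under a molecular clock d = 2μt, so t = d/(2μ) = 0.409907 / (2 × 6.8 × 10^-9) = 30.14 million years.

30.14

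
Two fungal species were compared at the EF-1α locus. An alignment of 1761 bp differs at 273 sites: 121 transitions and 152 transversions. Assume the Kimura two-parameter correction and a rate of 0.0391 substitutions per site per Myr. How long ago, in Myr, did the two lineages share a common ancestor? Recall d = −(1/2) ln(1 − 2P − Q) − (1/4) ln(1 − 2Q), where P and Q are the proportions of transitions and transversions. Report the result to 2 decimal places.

2.23

P = 121/1761 ≈ 0.068711 and Q = 152/1761 ≈ 0.086315.
Under the Kimura two-parameter model, d = −½ ln(1 − 2P − Q) − ¼ ln(1 − 2Q).
1 − 2P − Q = 0.776263, giving −½ ln(0.776263) = 0.126632.
1 − 2Q = 0.82737, giving −¼ ln(0.82737) = 0.047376.
d = 0.126632 + 0.047376 = 0.174008.
Under a molecular clock d = 2μt, so t = d/(2μ) = 0.174008 / (2 × 0.0391) = 2.23 Myr.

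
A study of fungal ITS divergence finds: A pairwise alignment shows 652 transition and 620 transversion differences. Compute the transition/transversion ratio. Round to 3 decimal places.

R = 652/620 = 1.051612… ≈ 1.052 (to 3 d.p.).

1.052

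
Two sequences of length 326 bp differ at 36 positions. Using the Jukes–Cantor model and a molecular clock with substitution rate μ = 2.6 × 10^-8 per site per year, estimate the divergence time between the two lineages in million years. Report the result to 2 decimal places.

2.30

p = 36/326 ≈ 0.110429.
d = −(3/4) ln(1 − 4p/3) = −0.75 ln(1 − 0.147239) = −0.75 ln(0.852761)
  = −0.75 × (-0.159276) = 0.119457 substitutions/site.
Under a molecular clock d = 2μt, so t = d/(2μ) = 0.119457 / (2 × 2.6 × 10^-8) = 2.30 million years.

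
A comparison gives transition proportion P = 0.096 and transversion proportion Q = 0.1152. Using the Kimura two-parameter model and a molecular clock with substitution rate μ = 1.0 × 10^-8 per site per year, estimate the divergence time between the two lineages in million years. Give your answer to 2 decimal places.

12.45

Under the Kimura two-parameter model, d = −½ ln(1 − 2P − Q) − ¼ ln(1 − 2Q).
1 − 2P − Q = 0.6928, giving −½ ln(0.6928) = 0.183507.
1 − 2Q = 0.7696, giving −¼ ln(0.7696) = 0.065471.
d = 0.183507 + 0.065471 = 0.248978.
Under a molecular clock d = 2μt, so t = d/(2μ) = 0.248978 / (2 × 1.0 × 10^-8) = 12.45 million years.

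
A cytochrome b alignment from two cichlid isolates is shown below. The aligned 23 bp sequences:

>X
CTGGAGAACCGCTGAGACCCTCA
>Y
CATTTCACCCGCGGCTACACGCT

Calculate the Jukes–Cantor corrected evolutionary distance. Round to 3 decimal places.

0.892

The sequences differ at 12 of 23 sites, so p = 12/23 ≈ 0.521739.
d = −(3/4) ln(1 − 4p/3) = −0.75 ln(1 − 0.695652) = −0.75 ln(0.304348)
  = −0.75 × (-1.189583) = 0.892187 substitutions/site.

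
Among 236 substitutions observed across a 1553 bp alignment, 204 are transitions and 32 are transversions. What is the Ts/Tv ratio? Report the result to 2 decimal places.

R = 204/32 = 6.375 ≈ 6.38 (to 2 d.p.).

6.38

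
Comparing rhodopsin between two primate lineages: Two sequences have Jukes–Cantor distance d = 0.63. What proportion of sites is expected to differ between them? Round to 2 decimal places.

0.43

p = (3/4)(1 − e^(−4d/3)) = 0.75 × (1 − e^(-0.84)) = 0.75 × (1 − 0.431711) = 0.426217.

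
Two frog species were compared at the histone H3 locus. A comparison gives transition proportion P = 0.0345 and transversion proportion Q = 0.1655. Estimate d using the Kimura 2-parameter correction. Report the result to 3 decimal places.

Under the Kimura two-parameter model, d = −½ ln(1 − 2P − Q) − ¼ ln(1 − 2Q).
1 − 2P − Q = 0.7655, giving −½ ln(0.7655) = 0.133613.
1 − 2Q = 0.669, giving −¼ ln(0.669) = 0.100493.
d = 0.133613 + 0.100493 = 0.234106.

0.234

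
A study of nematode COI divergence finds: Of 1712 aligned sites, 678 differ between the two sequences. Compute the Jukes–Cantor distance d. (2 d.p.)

p = 678/1712 ≈ 0.396028.
d = −(3/4) ln(1 − 4p/3) = −0.75 ln(1 − 0.528037) = −0.75 ln(0.471963)
  = −0.75 × (-0.750855) = 0.563141 substitutions/site.

0.56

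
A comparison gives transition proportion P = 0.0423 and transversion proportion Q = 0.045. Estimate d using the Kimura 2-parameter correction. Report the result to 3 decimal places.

Under the Kimura two-parameter model, d = −½ ln(1 − 2P − Q) − ¼ ln(1 − 2Q).
1 − 2P − Q = 0.8704, giving −½ ln(0.8704) = 0.069401.
1 − 2Q = 0.91, giving −¼ ln(0.91) = 0.023578.
d = 0.069401 + 0.023578 = 0.092979.

0.093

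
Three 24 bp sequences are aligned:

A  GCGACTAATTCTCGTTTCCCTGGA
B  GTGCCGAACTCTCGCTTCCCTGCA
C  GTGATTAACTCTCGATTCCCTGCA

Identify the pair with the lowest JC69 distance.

B and C

A–B: 6/24 differ, p = 0.250, d = 0.304.
A–C: 5/24 differ, p = 0.208, d = 0.244.
B–C: 4/24 differ, p = 0.167, d = 0.188.
The smallest distance is between B and C.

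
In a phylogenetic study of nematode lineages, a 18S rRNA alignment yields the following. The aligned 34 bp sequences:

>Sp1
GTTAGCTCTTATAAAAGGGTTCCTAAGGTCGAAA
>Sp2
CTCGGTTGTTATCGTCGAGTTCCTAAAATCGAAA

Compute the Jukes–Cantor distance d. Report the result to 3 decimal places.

0.477

The sequences differ at 12 of 34 sites, so p = 12/34 ≈ 0.352941.
d = −(3/4) ln(1 − 4p/3) = −0.75 ln(1 − 0.470588) = −0.75 ln(0.529412)
  = −0.75 × (-0.635988) = 0.476991 substitutions/site.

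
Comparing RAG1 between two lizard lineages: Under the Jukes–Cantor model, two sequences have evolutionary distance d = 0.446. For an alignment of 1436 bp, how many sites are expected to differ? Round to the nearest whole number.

Invert JC69: p = (3/4)(1 − e^(−4d/3)) = 0.75 × (1 − e^(-0.594667)) = 0.75 × (1 − 0.551746) = 0.336191.
Expected differing sites = pL ≈ 0.336191 × 1436 = 482.770276 ≈ 483.

483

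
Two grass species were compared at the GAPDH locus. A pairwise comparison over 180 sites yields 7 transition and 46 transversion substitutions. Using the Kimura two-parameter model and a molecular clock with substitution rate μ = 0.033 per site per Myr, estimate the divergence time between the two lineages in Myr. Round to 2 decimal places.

5.78

P = 7/180 ≈ 0.038889 and Q = 46/180 ≈ 0.255556.
Under the Kimura two-parameter model, d = −½ ln(1 − 2P − Q) − ¼ ln(1 − 2Q).
1 − 2P − Q = 0.666666, giving −½ ln(0.666666) = 0.202733.
1 − 2Q = 0.488888, giving −¼ ln(0.488888) = 0.178905.
d = 0.202733 + 0.178905 = 0.381638.
Under a molecular clock d = 2μt, so t = d/(2μ) = 0.381638 / (2 × 0.033) = 5.78 Myr.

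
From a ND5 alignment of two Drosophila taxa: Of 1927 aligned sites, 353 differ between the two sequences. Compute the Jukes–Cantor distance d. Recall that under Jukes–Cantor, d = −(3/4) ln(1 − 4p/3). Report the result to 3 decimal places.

p = 353/1927 ≈ 0.183186.
d = −(3/4) ln(1 − 4p/3) = −0.75 ln(1 − 0.244248) = −0.75 ln(0.755752)
  = −0.75 × (-0.280042) = 0.210032 substitutions/site.

0.210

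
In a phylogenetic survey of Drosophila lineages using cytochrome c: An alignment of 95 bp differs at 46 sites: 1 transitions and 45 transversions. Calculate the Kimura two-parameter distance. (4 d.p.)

P = 1/95 ≈ 0.010526 and Q = 45/95 ≈ 0.473684.
Under the Kimura two-parameter model, d = −½ ln(1 − 2P − Q) − ¼ ln(1 − 2Q).
1 − 2P − Q = 0.505264, giving −½ ln(0.505264) = 0.341337.
1 − 2Q = 0.052632, giving −¼ ln(0.052632) = 0.736108.
d = 0.341337 + 0.736108 = 1.077445.

1.0774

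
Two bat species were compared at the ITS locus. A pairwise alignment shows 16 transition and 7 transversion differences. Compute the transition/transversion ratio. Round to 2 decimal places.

R = 16/7 = 2.285714… ≈ 2.29 (to 2 d.p.).

2.29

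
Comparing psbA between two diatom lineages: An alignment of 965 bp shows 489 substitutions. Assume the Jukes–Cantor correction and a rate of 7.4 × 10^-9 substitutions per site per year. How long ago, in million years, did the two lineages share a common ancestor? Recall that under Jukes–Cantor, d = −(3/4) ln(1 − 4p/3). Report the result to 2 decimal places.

p = 489/965 ≈ 0.506736.
d = −(3/4) ln(1 − 4p/3) = −0.75 ln(1 − 0.675648) = −0.75 ln(0.324352)
  = −0.75 × (-1.125926) = 0.844445 substitutions/site.
Under a molecular clock d = 2μt, so t = d/(2μ) = 0.844445 / (2 × 7.4 × 10^-9) = 57.06 million years.

57.06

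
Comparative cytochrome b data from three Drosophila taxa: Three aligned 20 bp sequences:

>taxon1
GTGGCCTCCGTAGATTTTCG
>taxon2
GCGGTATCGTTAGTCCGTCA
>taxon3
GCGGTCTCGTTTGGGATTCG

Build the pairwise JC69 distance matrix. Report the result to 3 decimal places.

taxon1–taxon2: 10/20 sites differ → p = 0.5, d = −0.75 ln(1 − 0.666667) = 0.823960 ≈ 0.824.
taxon1–taxon3: 8/20 sites differ → p = 0.4, d = −0.75 ln(1 − 0.533333) = 0.571605 ≈ 0.572.
taxon2–taxon3: 7/20 sites differ → p = 0.35, d = −0.75 ln(1 − 0.466667) = 0.471457 ≈ 0.471.

d(taxon1,taxon2) = 0.824, d(taxon1,taxon3) = 0.572, d(taxon2,taxon3) = 0.471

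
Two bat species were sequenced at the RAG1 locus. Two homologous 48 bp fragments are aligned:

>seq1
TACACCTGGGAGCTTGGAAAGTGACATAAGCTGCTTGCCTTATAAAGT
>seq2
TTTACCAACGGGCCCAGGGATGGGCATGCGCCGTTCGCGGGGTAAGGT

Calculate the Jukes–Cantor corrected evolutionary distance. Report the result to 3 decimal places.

0.824

The sequences differ at 24 of 48 sites, so p = 24/48 = 0.5.
d = −(3/4) ln(1 − 4p/3) = −0.75 ln(1 − 0.666667) = −0.75 ln(0.333333)
  = −0.75 × (-1.098613) = 0.823960 substitutions/site.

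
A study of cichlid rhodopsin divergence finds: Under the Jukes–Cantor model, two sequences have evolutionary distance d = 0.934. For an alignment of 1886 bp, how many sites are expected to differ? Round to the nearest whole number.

Invert JC69: p = (3/4)(1 − e^(−4d/3)) = 0.75 × (1 − e^(-1.245333)) = 0.75 × (1 − 0.287845) = 0.534116.
Expected differing sites = pL ≈ 0.534116 × 1886 = 1007.342776 ≈ 1007.

1007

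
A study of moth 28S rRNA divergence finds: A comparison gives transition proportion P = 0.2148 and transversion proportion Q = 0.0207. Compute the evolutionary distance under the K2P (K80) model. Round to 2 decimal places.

Under the Kimura two-parameter model, d = −½ ln(1 − 2P − Q) − ¼ ln(1 − 2Q).
1 − 2P − Q = 0.5497, giving −½ ln(0.5497) = 0.299191.
1 − 2Q = 0.9586, giving −¼ ln(0.9586) = 0.010570.
d = 0.299191 + 0.010570 = 0.309761.

0.31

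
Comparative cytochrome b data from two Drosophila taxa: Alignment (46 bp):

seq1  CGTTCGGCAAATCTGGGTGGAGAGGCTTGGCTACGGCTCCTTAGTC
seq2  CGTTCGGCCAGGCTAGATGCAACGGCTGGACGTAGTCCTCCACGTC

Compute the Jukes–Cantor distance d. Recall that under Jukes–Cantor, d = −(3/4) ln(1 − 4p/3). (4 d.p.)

The sequences differ at 19 of 46 sites, so p = 19/46 ≈ 0.413043.
d = −(3/4) ln(1 − 4p/3) = −0.75 ln(1 − 0.550724) = −0.75 ln(0.449276)
  = −0.75 × (-0.800118) = 0.600089 substitutions/site.

0.6001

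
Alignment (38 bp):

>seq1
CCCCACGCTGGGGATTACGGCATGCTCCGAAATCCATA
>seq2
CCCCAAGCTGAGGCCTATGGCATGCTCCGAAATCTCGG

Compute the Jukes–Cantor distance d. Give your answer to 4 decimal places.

The sequences differ at 9 of 38 sites (6, 11, 14, 15, 18, 35, 36, 37, 38), so p = 9/38 ≈ 0.236842.
d = −(3/4) ln(1 − 4p/3) = −0.75 ln(1 − 0.315789) = −0.75 ln(0.684211)
  = −0.75 × (-0.379489) = 0.284617 substitutions/site.

0.2846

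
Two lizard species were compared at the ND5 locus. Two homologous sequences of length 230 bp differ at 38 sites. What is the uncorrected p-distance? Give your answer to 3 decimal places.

p = 38/230 = 0.165217… ≈ 0.165 (to 3 d.p.).

0.165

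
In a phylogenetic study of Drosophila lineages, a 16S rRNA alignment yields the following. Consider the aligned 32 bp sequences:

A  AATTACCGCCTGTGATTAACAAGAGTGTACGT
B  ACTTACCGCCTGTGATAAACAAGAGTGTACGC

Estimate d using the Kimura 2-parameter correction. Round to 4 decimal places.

Of 32 sites, 1 differences are transitions and 2 are transversions, so P = 1/32 = 0.03125 and Q = 2/32 = 0.0625.
Under the Kimura two-parameter model, d = −½ ln(1 − 2P − Q) − ¼ ln(1 − 2Q).
1 − 2P − Q = 0.875, giving −½ ln(0.875) = 0.066766.
1 − 2Q = 0.875, giving −¼ ln(0.875) = 0.033383.
d = 0.066766 + 0.033383 = 0.100149.

0.1001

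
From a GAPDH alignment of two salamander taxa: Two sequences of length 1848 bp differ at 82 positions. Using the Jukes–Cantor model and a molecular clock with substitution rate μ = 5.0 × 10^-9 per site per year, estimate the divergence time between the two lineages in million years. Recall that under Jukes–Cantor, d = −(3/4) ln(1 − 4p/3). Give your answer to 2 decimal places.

4.57

p = 82/1848 ≈ 0.044372.
d = −(3/4) ln(1 − 4p/3) = −0.75 ln(1 − 0.059163) = −0.75 ln(0.940837)
  = −0.75 × (-0.060985) = 0.045739 substitutions/site.
Under a molecular clock d = 2μt, so t = d/(2μ) = 0.045739 / (2 × 5.0 × 10^-9) = 4.57 million years.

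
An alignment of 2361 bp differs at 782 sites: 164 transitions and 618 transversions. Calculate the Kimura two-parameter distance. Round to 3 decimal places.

0.441

P = 164/2361 ≈ 0.069462 and Q = 618/2361 ≈ 0.261753.
Under the Kimura two-parameter model, d = −½ ln(1 − 2P − Q) − ¼ ln(1 − 2Q).
1 − 2P − Q = 0.599323, giving −½ ln(0.599323) = 0.255977.
1 − 2Q = 0.476494, giving −¼ ln(0.476494) = 0.185325.
d = 0.255977 + 0.185325 = 0.441302.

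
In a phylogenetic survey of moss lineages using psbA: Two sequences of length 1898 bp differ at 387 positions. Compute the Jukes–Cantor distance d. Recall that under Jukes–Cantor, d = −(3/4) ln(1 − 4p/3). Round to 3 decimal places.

0.238

p = 387/1898 ≈ 0.203899.
d = −(3/4) ln(1 − 4p/3) = −0.75 ln(1 − 0.271865) = −0.75 ln(0.728135)
  = −0.75 × (-0.317269) = 0.237952 substitutions/site.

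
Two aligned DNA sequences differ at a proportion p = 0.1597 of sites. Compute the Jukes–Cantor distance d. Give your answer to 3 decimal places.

0.180

d = −(3/4) ln(1 − 4p/3) = −0.75 ln(1 − 0.212933) = −0.75 ln(0.787067)
  = −0.75 × (-0.239442) = 0.179582 substitutions/site.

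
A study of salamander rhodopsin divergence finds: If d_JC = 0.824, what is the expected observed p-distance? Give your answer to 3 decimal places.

0.500

p = (3/4)(1 − e^(−4d/3)) = 0.75 × (1 − e^(-1.098667)) = 0.75 × (1 − 0.333315) = 0.500014.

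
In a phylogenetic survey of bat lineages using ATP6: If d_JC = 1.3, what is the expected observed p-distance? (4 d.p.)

0.6175

p = (3/4)(1 − e^(−4d/3)) = 0.75 × (1 − e^(-1.733333)) = 0.75 × (1 − 0.176695) = 0.617479.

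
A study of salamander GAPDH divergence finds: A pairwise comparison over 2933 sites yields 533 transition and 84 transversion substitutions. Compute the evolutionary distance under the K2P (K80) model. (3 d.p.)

0.264

P = 533/2933 ≈ 0.181725 and Q = 84/2933 ≈ 0.02864.
Under the Kimura two-parameter model, d = −½ ln(1 − 2P − Q) − ¼ ln(1 − 2Q).
1 − 2P − Q = 0.60791, giving −½ ln(0.60791) = 0.248864.
1 − 2Q = 0.94272, giving −¼ ln(0.94272) = 0.014746.
d = 0.248864 + 0.014746 = 0.263610.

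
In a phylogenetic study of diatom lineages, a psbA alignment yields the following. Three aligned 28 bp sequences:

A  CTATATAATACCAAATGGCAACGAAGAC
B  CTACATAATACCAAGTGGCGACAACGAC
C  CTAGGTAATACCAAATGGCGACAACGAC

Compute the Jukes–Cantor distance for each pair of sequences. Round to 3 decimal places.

d(A,B) = 0.204, d(A,C) = 0.204, d(B,C) = 0.116

A–B: 5/28 sites differ → p ≈ 0.178571, d = −0.75 ln(1 − 0.238095) = 0.203950 ≈ 0.204.
A–C: 5/28 sites differ → p ≈ 0.178571, d = −0.75 ln(1 − 0.238095) = 0.203950 ≈ 0.204.
B–C: 3/28 sites differ → p ≈ 0.107143, d = −0.75 ln(1 − 0.142857) = 0.115613 ≈ 0.116.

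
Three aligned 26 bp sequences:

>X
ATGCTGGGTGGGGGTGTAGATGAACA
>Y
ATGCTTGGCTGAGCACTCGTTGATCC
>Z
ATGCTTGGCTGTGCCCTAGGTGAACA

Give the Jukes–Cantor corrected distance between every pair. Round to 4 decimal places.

X–Y: 11/26 sites differ → p ≈ 0.423077, d = −0.75 ln(1 − 0.564103) = 0.622762 ≈ 0.6228.
X–Z: 8/26 sites differ → p ≈ 0.307692, d = −0.75 ln(1 − 0.410256) = 0.396050 ≈ 0.3961.
Y–Z: 6/26 sites differ → p ≈ 0.230769, d = −0.75 ln(1 − 0.307692) = 0.275793 ≈ 0.2758.

d(X,Y) = 0.6228, d(X,Z) = 0.3961, d(Y,Z) = 0.2758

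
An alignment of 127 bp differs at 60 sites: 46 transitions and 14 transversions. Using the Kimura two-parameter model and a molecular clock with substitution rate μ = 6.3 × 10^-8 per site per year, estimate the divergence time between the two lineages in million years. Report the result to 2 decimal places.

P = 46/127 ≈ 0.362205 and Q = 14/127 ≈ 0.110236.
Under the Kimura two-parameter model, d = −½ ln(1 − 2P − Q) − ¼ ln(1 − 2Q).
1 − 2P − Q = 0.165354, giving −½ ln(0.165354) = 0.899833.
1 − 2Q = 0.779528, giving −¼ ln(0.779528) = 0.062267.
d = 0.899833 + 0.062267 = 0.962100.
Under a molecular clock d = 2μt, so t = d/(2μ) = 0.962100 / (2 × 6.3 × 10^-8) = 7.64 million years.

7.64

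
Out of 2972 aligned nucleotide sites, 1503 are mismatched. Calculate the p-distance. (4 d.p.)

0.5057

p = 1503/2972 = 0.505720… ≈ 0.5057 (to 4 d.p.).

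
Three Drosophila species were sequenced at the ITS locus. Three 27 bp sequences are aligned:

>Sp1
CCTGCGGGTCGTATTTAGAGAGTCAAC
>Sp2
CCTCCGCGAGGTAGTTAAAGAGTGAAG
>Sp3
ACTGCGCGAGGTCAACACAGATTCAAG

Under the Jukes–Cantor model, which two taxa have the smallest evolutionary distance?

Sp1 and Sp2

Sp1–Sp2: 8/27 differ, p = 0.296, d = 0.377.
Sp1–Sp3: 11/27 differ, p = 0.407, d = 0.588.
Sp2–Sp3: 9/27 differ, p = 0.333, d = 0.441.
The smallest distance is between Sp1 and Sp2.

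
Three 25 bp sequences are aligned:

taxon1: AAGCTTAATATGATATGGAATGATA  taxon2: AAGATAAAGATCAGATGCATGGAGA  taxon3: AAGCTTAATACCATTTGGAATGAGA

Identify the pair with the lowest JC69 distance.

taxon1 and taxon3

taxon1–taxon2: 9/25 differ, p = 0.360, d = 0.490.
taxon1–taxon3: 4/25 differ, p = 0.160, d = 0.180.
taxon2–taxon3: 9/25 differ, p = 0.360, d = 0.490.
The smallest distance is between taxon1 and taxon3.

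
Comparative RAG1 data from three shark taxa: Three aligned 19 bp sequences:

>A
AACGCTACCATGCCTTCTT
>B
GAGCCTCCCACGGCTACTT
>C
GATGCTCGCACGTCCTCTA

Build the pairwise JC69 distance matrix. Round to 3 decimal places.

A–B: 7/19 sites differ → p ≈ 0.368421, d = −0.75 ln(1 − 0.491228) = 0.506816 ≈ 0.507.
A–C: 8/19 sites differ → p ≈ 0.421053, d = −0.75 ln(1 − 0.561404) = 0.618132 ≈ 0.618.
B–C: 7/19 sites differ → p ≈ 0.368421, d = −0.75 ln(1 − 0.491228) = 0.506816 ≈ 0.507.

d(A,B) = 0.507, d(A,C) = 0.618, d(B,C) = 0.507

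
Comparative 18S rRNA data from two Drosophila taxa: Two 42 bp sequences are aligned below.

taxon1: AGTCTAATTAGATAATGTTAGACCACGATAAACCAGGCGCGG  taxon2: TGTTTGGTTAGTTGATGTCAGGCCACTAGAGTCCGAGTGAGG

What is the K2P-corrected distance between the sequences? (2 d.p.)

Of 42 sites, 10 differences are transitions and 6 are transversions, so P = 10/42 ≈ 0.238095 and Q = 6/42 ≈ 0.142857.
Under the Kimura two-parameter model, d = −½ ln(1 − 2P − Q) − ¼ ln(1 − 2Q).
1 − 2P − Q = 0.380953, giving −½ ln(0.380953) = 0.482540.
1 − 2Q = 0.714286, giving −¼ ln(0.714286) = 0.084118.
d = 0.482540 + 0.084118 = 0.566658.

0.57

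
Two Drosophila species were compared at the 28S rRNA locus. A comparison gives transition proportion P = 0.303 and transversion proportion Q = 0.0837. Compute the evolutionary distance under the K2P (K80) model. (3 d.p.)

Under the Kimura two-parameter model, d = −½ ln(1 − 2P − Q) − ¼ ln(1 − 2Q).
1 − 2P − Q = 0.3103, giving −½ ln(0.3103) = 0.585108.
1 − 2Q = 0.8326, giving −¼ ln(0.8326) = 0.045800.
d = 0.585108 + 0.045800 = 0.630908.

0.631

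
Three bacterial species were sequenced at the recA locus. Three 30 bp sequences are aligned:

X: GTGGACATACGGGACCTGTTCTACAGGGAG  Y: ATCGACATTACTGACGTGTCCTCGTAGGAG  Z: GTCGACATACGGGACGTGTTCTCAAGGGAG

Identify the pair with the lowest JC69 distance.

X and Z

X–Y: 12/30 differ, p = 0.400, d = 0.572.
X–Z: 4/30 differ, p = 0.133, d = 0.147.
Y–Z: 9/30 differ, p = 0.300, d = 0.383.
The smallest distance is between X and Z.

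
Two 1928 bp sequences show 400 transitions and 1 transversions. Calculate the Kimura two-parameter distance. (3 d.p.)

P = 400/1928 ≈ 0.207469 and Q = 1/1928 ≈ 0.000519.
Under the Kimura two-parameter model, d = −½ ln(1 − 2P − Q) − ¼ ln(1 − 2Q).
1 − 2P − Q = 0.584543, giving −½ ln(0.584543) = 0.268462.
1 − 2Q = 0.998962, giving −¼ ln(0.998962) = 0.000260.
d = 0.268462 + 0.000260 = 0.268722.

0.269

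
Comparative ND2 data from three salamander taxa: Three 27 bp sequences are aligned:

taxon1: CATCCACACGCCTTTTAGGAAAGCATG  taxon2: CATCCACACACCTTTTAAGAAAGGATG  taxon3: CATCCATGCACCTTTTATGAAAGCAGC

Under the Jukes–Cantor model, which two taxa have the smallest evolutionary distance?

taxon1–taxon2: 3/27 differ, p = 0.111, d = 0.120.
taxon1–taxon3: 6/27 differ, p = 0.222, d = 0.264.
taxon2–taxon3: 6/27 differ, p = 0.222, d = 0.264.
The smallest distance is between taxon1 and taxon2.

taxon1 and taxon2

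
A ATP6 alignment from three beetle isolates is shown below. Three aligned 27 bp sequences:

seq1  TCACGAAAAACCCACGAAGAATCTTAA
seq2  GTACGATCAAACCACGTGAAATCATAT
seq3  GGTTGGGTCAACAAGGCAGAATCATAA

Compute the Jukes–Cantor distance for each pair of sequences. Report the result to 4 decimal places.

seq1–seq2: 10/27 sites differ → p ≈ 0.37037, d = −0.75 ln(1 − 0.493827) = 0.510658 ≈ 0.5107.
seq1–seq3: 13/27 sites differ → p ≈ 0.481481, d = −0.75 ln(1 − 0.641975) = 0.770364 ≈ 0.7704.
seq2–seq3: 13/27 sites differ → p ≈ 0.481481, d = −0.75 ln(1 − 0.641975) = 0.770364 ≈ 0.7704.

d(seq1,seq2) = 0.5107, d(seq1,seq3) = 0.7704, d(seq2,seq3) = 0.7704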